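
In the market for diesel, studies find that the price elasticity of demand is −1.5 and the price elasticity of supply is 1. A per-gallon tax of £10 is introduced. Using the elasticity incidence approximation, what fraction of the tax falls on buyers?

Buyers' share ≈ 0.4.

Incidence ratio: buyers' share ≈ εs / (εs + |εd|) = 1 / (1 + 1.5) = 0.4.
Supply is the less elastic side, so buyers bear the smaller share.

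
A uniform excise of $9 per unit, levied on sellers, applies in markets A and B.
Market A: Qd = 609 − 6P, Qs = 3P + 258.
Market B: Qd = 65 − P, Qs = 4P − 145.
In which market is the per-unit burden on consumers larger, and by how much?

Market B, by $4.2.

Market A: pre-tax P* = $39, Q* = 375; post-tax Q = 357; per-unit burden on consumers = $3.
Market B: pre-tax P* = $42, Q* = 23; post-tax Q = 15.8; per-unit burden on consumers = $7.2.
Difference: $3 vs $7.2 → market B is larger by $4.2.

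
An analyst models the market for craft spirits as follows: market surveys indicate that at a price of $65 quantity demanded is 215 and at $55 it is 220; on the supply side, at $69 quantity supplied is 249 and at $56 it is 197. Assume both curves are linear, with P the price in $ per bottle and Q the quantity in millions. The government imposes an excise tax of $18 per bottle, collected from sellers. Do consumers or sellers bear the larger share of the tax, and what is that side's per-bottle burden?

Consumers bear the larger share: $16 per bottle.

Demand slope: (220 − 215)/(55 − 65) = -0.5, so Qd = 247.5 − 0.5P.
Supply slope: (197 − 249)/(56 − 69) = 4, so Qs = 4P − 27.
Before the tax: set 247.5 − 0.5P = 4P − 27 → P* = $61, Q* = 217.
With the tax collected from sellers, supply shifts: Qs = 4(P − 18) − 27.
New equilibrium: consumers pay $77, sellers receive $59, Q = 209. (Wedge: Pb − Ps = 18.)
Per-bottle burden: consumers $16, sellers $2.
Consumers take the larger share because demand is less price-elastic here (demand slope 0.5 vs supply slope 4).
The less price-elastic side of the market bears the larger share of a per-unit tax.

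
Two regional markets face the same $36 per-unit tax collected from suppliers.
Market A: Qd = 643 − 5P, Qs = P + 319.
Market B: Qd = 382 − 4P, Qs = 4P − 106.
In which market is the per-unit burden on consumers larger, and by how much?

Market A: pre-tax P* = $54, Q* = 373; post-tax Q = 343; per-unit burden on consumers = $6.
Market B: pre-tax P* = $61, Q* = 138; post-tax Q = 66; per-unit burden on consumers = $18.
Difference: $6 vs $18 → market B is larger by $12.

Market B, by $12.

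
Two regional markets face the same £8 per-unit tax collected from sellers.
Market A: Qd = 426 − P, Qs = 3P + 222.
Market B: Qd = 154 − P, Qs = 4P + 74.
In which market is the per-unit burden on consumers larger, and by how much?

Market B, by £0.4.

Market A: pre-tax P* = £51, Q* = 375; post-tax Q = 369; per-unit burden on consumers = £6.
Market B: pre-tax P* = £16, Q* = 138; post-tax Q = 131.6; per-unit burden on consumers = £6.4.
Difference: £6 vs £6.4 → market B is larger by £0.4.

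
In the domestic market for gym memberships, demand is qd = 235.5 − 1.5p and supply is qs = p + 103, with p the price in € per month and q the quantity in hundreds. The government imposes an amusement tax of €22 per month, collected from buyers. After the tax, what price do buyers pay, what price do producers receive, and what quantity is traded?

Without the tax, 235.5 − 1.5p = p + 103 gives 2.5p = 132.5, so p* = €53 and q* = 156.
With the tax collected from buyers, demand (in seller-price terms) shifts: qd = 235.5 − 1.5(p + 22).
Solving gives q = 142.8 with buyers paying €61.8 and producers receiving €39.8 (the €22 wedge).
The less price-elastic side of the market bears the larger share of a per-unit tax.

Buyers pay €61.8; producers receive €39.8; quantity = 142.8.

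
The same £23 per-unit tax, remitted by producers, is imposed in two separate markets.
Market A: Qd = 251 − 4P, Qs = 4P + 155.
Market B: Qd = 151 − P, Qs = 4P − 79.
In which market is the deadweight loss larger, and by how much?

Market A, by £317.4.

Market A: pre-tax P* = £12, Q* = 203; post-tax Q = 157; deadweight loss = £529.
Market B: pre-tax P* = £46, Q* = 105; post-tax Q = 86.6; deadweight loss = £211.6.
Difference: £529 vs £211.6 → market A is larger by £317.4.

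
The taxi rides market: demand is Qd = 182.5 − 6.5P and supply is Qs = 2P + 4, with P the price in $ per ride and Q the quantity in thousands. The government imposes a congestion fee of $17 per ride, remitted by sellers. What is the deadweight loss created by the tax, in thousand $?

Without the tax, 182.5 − 6.5P = 2P + 4 gives 8.5P = 178.5, so P* = $21 and Q* = 46.
With the tax collected from sellers, supply shifts: Qs = 2(P − 17) + 4.
Solving gives Q = 20 with buyers paying $25 and sellers receiving $8 (the $17 wedge).
Quantity falls by |ΔQ| = |46 − 20| = 26.
DWL = ½ · t · |ΔQ| = ½ · 17 · 26 = $221.

Deadweight loss = $221 thousand.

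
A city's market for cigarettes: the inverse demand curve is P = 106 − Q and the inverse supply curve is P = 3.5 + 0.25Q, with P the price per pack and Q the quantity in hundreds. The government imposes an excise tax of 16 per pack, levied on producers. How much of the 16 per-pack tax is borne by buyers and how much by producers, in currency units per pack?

Rewrite in direct form: Qd = 106 − P and Qs = 4P − 14.
Before the tax: set 106 − P = 4P − 14 → P* = 24, Q* = 82.
With the tax collected from producers, supply shifts: Qs = 4(P − 16) − 14.
Solving gives Q = 69.2 with buyers paying 36.8 and producers receiving 20.8 (the 16 wedge).
Burden on buyers: 12.8; on producers: 3.2. (They sum to 16.)
The less price-elastic side of the market bears the larger share of a per-unit tax.

Buyers bear 12.8 per pack; producers bear 3.2 per pack.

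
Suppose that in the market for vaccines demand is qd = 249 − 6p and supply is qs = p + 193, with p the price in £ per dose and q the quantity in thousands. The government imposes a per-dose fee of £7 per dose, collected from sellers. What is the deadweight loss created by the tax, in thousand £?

Deadweight loss = £21 thousand.

Without the tax, 249 − 6p = p + 193 gives 7p = 56, so p* = £8 and q* = 201.
With the tax collected from sellers, supply shifts: qs = (p − 7) + 193.
Solving gives q = 195 with consumers paying £9 and sellers receiving £2 (the £7 wedge).
Quantity falls by |ΔQ| = |201 − 195| = 6.
DWL = ½ · t · |ΔQ| = ½ · 7 · 6 = £21.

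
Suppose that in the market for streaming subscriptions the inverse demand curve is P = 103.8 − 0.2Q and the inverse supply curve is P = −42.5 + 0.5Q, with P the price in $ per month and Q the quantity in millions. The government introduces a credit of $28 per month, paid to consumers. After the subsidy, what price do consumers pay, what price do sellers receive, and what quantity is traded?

Consumers pay $54; sellers receive $82; quantity = 249.

Rewrite in direct form: Qd = 519 − 5P and Qs = 2P + 85.
Before the subsidy: set 519 − 5P = 2P + 85 → P* = $62, Q* = 209.
With a per-unit subsidy paid to consumers, each effectively pays P − 28, so demand becomes Qd = 519 − 5(P − 28).
New equilibrium: consumers pay $54, sellers receive $82, Q = 249. (Wedge: Pb − Ps = −28.)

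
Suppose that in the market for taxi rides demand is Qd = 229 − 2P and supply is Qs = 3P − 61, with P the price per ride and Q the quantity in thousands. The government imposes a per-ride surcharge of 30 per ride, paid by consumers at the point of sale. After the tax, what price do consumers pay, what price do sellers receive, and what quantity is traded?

Consumers pay 76; sellers receive 46; quantity = 77.

Without the tax, 229 − 2P = 3P − 61 gives 5P = 290, so P* = 58 and Q* = 113.
With the tax collected from consumers, demand (in seller-price terms) shifts: Qd = 229 − 2(P + 30).
New equilibrium: consumers pay 76, sellers receive 46, Q = 77. (Wedge: Pb − Ps = 30.)
The less price-elastic side of the market bears the larger share of a per-unit tax.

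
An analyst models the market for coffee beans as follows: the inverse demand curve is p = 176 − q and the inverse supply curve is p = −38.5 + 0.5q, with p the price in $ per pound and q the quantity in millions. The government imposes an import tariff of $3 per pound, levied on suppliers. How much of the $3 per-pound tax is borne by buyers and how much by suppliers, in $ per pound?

Buyers bear $2 per pound; suppliers bear $1 per pound.

Rewrite in direct form: qd = 176 − p and qs = 2p + 77.
Before the tax: set 176 − p = 2p + 77 → p* = $33, q* = 143.
With the tax collected from suppliers, supply shifts: qs = 2(p − 3) + 77.
Solving gives q = 141 with buyers paying $35 and suppliers receiving $32 (the $3 wedge).
Burden on buyers: $2; on suppliers: $1. (They sum to $3.)
The less price-elastic side of the market bears the larger share of a per-unit tax.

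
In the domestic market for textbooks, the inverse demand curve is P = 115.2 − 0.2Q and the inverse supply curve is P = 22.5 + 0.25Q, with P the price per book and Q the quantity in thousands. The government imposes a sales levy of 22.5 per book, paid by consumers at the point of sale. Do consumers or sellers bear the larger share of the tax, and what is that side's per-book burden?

Sellers bear the larger share: 12.5 per book.

Inverting to Q(P) form: Qd = 576 − 5P; Qs = 4P − 90.
Without the tax, 576 − 5P = 4P − 90 gives 9P = 666, so P* = 74 and Q* = 206.
With the tax collected from consumers, demand (in seller-price terms) shifts: Qd = 576 − 5(P + 22.5).
Solving gives Q = 156 with consumers paying 84 and sellers receiving 61.5 (the 22.5 wedge).
Per-book burden: consumers 10, sellers 12.5.
Sellers take the larger share because supply is less price-elastic here (demand slope 5 vs supply slope 4).
The less price-elastic side of the market bears the larger share of a per-unit tax.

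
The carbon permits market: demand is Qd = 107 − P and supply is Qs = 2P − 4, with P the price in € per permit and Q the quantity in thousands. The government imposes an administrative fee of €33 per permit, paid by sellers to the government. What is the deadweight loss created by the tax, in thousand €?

Without the tax, 107 − P = 2P − 4 gives 3P = 111, so P* = €37 and Q* = 70.
With the tax collected from sellers, supply shifts: Qs = 2(P − 33) − 4.
New equilibrium: buyers pay €59, sellers receive €26, Q = 48. (Wedge: Pb − Ps = 33.)
Quantity falls by |ΔQ| = |70 − 48| = 22.
DWL = ½ · t · |ΔQ| = ½ · 33 · 22 = €363.

Deadweight loss = €363 thousand.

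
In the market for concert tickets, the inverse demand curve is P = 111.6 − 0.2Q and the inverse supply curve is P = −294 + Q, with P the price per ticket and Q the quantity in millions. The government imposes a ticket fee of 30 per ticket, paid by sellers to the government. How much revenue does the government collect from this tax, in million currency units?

Tax revenue = 9390 million.

Rewrite in direct form: Qd = 558 − 5P and Qs = P + 294.
Without the tax, 558 − 5P = P + 294 gives 6P = 264, so P* = 44 and Q* = 338.
With the tax collected from sellers, supply shifts: Qs = (P − 30) + 294.
New equilibrium: consumers pay 49, sellers receive 19, Q = 313. (Wedge: Pb − Ps = 30.)
Revenue = t · Q = 30 · 313 = 9390.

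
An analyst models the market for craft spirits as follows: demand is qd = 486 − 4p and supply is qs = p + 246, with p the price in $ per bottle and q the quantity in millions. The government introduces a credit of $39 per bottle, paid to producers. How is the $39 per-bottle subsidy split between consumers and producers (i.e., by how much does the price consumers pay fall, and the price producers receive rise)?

Consumers gain $7.8 per bottle; producers gain $31.2 per bottle.

Before the subsidy: set 486 − 4p = p + 246 → p* = $48, q* = 294.
With a per-unit subsidy paid to producers, each receives p + 39 per unit sold, so supply becomes qs = (p + 39) + 246.
New equilibrium: consumers pay $40.2, producers receive $79.2, q = 325.2. (Wedge: pb − ps = −39.)
Gain to consumers: $7.8; to producers: $31.2. (They sum to $39.)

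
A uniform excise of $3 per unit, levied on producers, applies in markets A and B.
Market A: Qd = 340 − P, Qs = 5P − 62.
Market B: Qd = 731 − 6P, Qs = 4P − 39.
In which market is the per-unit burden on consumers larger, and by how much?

Market A, by $1.3.

Market A: pre-tax P* = $67, Q* = 273; post-tax Q = 270.5; per-unit burden on consumers = $2.5.
Market B: pre-tax P* = $77, Q* = 269; post-tax Q = 261.8; per-unit burden on consumers = $1.2.
Difference: $2.5 vs $1.2 → market A is larger by $1.3.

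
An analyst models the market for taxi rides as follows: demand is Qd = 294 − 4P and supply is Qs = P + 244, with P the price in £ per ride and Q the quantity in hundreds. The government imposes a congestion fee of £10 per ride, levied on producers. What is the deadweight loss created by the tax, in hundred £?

Deadweight loss = £40 hundred.

Without the tax, 294 − 4P = P + 244 gives 5P = 50, so P* = £10 and Q* = 254.
With the tax collected from producers, supply shifts: Qs = (P − 10) + 244.
Solving gives Q = 246 with consumers paying £12 and producers receiving £2 (the £10 wedge).
Quantity falls by |ΔQ| = |254 − 246| = 8.
DWL = ½ · t · |ΔQ| = ½ · 10 · 8 = £40.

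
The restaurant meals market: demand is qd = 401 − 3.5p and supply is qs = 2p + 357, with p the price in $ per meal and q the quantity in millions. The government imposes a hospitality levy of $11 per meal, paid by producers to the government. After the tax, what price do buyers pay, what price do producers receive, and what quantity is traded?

Buyers pay $12; producers receive $1; quantity = 359.

Before the tax: set 401 − 3.5p = 2p + 357 → p* = $8, q* = 373.
With the tax collected from producers, supply shifts: qs = 2(p − 11) + 357.
New equilibrium: buyers pay $12, producers receive $1, q = 359. (Wedge: pb − ps = 11.)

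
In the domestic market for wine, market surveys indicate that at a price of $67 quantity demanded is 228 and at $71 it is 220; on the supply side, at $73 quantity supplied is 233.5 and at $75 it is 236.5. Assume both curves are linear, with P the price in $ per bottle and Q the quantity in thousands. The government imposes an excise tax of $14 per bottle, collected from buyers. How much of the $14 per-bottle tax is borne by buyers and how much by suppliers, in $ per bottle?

Buyers bear $6 per bottle; suppliers bear $8 per bottle.

Demand slope: (220 − 228)/(71 − 67) = -2, so Qd = 362 − 2P.
Supply slope: (236.5 − 233.5)/(75 − 73) = 1.5, so Qs = 1.5P + 124.
Without the tax, 362 − 2P = 1.5P + 124 gives 3.5P = 238, so P* = $68 and Q* = 226.
With the tax collected from buyers, demand (in seller-price terms) shifts: Qd = 362 − 2(P + 14).
Solving gives Q = 214 with buyers paying $74 and suppliers receiving $60 (the $14 wedge).
Burden on buyers: $6; on suppliers: $8. (They sum to $14.)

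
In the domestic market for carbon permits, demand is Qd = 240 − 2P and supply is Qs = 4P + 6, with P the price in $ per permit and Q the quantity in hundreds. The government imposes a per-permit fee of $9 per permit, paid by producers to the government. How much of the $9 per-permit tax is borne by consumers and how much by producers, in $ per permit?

Consumers bear $6 per permit; producers bear $3 per permit.

Before the tax: set 240 − 2P = 4P + 6 → P* = $39, Q* = 162.
With the tax collected from producers, supply shifts: Qs = 4(P − 9) + 6.
New equilibrium: consumers pay $45, producers receive $36, Q = 150. (Wedge: Pb − Ps = 9.)
Burden on consumers: $6; on producers: $3. (They sum to $9.)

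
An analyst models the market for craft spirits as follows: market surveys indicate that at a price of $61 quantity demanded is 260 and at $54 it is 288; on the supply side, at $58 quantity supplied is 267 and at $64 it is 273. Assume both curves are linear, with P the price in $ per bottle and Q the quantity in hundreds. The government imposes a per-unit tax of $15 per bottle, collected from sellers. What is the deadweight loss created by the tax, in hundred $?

Deadweight loss = $90 hundred.

Demand slope: (288 − 260)/(54 − 61) = -4, so Qd = 504 − 4P.
Supply slope: (273 − 267)/(64 − 58) = 1, so Qs = P + 209.
Before the tax: set 504 − 4P = P + 209 → P* = $59, Q* = 268.
With the tax collected from sellers, supply shifts: Qs = (P − 15) + 209.
Solving gives Q = 256 with consumers paying $62 and sellers receiving $47 (the $15 wedge).
Quantity falls by |ΔQ| = |268 − 256| = 12.
DWL = ½ · t · |ΔQ| = ½ · 15 · 12 = $90.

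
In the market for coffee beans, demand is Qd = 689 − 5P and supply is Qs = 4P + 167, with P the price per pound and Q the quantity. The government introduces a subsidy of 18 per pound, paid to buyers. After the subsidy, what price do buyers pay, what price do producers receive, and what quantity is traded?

Without the subsidy, 689 − 5P = 4P + 167 gives 9P = 522, so P* = 58 and Q* = 399.
With a per-unit subsidy paid to buyers, each effectively pays P − 18, so demand becomes Qd = 689 − 5(P − 18).
Solving gives Q = 439 with buyers paying 50 and producers receiving 68 (the 18 wedge).

Buyers pay 50; producers receive 68; quantity = 439.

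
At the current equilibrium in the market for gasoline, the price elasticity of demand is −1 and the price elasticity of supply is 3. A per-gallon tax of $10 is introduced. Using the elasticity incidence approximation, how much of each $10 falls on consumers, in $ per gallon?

Incidence ratio: consumers' share ≈ εs / (εs + |εd|) = 3 / (3 + 1) = 0.75.
So consumers bear ≈ 0.75 × $10 = $7.5; sellers bear $2.5.

Consumers bear ≈ $7.5 per gallon.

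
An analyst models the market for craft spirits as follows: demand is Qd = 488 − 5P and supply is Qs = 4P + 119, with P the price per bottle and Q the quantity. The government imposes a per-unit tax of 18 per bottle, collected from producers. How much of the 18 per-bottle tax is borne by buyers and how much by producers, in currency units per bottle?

Before the tax: set 488 − 5P = 4P + 119 → P* = 41, Q* = 283.
With the tax collected from producers, supply shifts: Qs = 4(P − 18) + 119.
Solving gives Q = 243 with buyers paying 49 and producers receiving 31 (the 18 wedge).
Burden on buyers: 8; on producers: 10. (They sum to 18.)
The less price-elastic side of the market bears the larger share of a per-unit tax.

Buyers bear 8 per bottle; producers bear 10 per bottle.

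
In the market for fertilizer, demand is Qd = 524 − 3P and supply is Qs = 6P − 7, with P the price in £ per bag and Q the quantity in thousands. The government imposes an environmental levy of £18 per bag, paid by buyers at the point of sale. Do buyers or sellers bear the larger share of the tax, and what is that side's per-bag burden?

Before the tax: set 524 − 3P = 6P − 7 → P* = £59, Q* = 347.
With the tax collected from buyers, demand (in seller-price terms) shifts: Qd = 524 − 3(P + 18).
Solving gives Q = 311 with buyers paying £71 and sellers receiving £53 (the £18 wedge).
Per-bag burden: buyers £12, sellers £6.
Buyers take the larger share because demand is less price-elastic here (demand slope 3 vs supply slope 6).

Buyers bear the larger share: £12 per bag.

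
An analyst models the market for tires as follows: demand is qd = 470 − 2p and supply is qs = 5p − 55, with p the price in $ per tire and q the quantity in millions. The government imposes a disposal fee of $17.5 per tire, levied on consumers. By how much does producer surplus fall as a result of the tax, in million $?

Producer surplus falls by $1537.5 million.

Before the tax: set 470 − 2p = 5p − 55 → p* = $75, q* = 320.
With the tax collected from consumers, demand (in seller-price terms) shifts: qd = 470 − 2(p + 17.5).
Solving gives q = 295 with consumers paying $87.5 and suppliers receiving $70 (the $17.5 wedge).
ΔPS is the trapezoid between Q = 295 and Q = 320 of height $5: ½ · (320 + 295) · 5 = $1537.5.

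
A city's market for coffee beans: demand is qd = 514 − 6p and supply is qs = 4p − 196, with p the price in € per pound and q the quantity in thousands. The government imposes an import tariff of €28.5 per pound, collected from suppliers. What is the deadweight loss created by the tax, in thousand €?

Deadweight loss = €974.7 thousand.

Before the tax: set 514 − 6p = 4p − 196 → p* = €71, q* = 88.
With the tax collected from suppliers, supply shifts: qs = 4(p − 28.5) − 196.
New equilibrium: consumers pay €82.4, suppliers receive €53.9, q = 19.6. (Wedge: pb − ps = 28.5.)
Quantity falls by |ΔQ| = |88 − 19.6| = 68.4.
DWL = ½ · t · |ΔQ| = ½ · 28.5 · 68.4 = €974.7.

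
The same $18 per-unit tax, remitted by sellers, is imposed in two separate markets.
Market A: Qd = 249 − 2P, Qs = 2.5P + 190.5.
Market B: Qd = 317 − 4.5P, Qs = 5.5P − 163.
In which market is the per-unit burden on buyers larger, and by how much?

Market A: pre-tax P* = $13, Q* = 223; post-tax Q = 203; per-unit burden on buyers = $10.
Market B: pre-tax P* = $48, Q* = 101; post-tax Q = 56.45; per-unit burden on buyers = $9.9.
Difference: $10 vs $9.9 → market A is larger by $0.1.

Market A, by $0.1.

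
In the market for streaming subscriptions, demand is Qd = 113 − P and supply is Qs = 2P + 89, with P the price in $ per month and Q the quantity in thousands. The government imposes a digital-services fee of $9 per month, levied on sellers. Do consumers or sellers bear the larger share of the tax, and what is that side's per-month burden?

Consumers bear the larger share: $6 per month.

Before the tax: set 113 − P = 2P + 89 → P* = $8, Q* = 105.
With the tax collected from sellers, supply shifts: Qs = 2(P − 9) + 89.
Solving gives Q = 99 with consumers paying $14 and sellers receiving $5 (the $9 wedge).
Per-month burden: consumers $6, sellers $3.
Consumers take the larger share because demand is less price-elastic here (demand slope 1 vs supply slope 2).
The less price-elastic side of the market bears the larger share of a per-unit tax.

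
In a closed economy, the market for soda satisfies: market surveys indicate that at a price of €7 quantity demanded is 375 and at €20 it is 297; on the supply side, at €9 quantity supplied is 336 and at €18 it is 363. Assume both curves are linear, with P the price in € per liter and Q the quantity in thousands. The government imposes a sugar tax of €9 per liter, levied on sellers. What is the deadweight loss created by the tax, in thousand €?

Demand slope: (297 − 375)/(20 − 7) = -6, so Qd = 417 − 6P.
Supply slope: (363 − 336)/(18 − 9) = 3, so Qs = 3P + 309.
Without the tax, 417 − 6P = 3P + 309 gives 9P = 108, so P* = €12 and Q* = 345.
With the tax collected from sellers, supply shifts: Qs = 3(P − 9) + 309.
New equilibrium: buyers pay €15, sellers receive €6, Q = 327. (Wedge: Pb − Ps = 9.)
Quantity falls by |ΔQ| = |345 − 327| = 18.
DWL = ½ · t · |ΔQ| = ½ · 9 · 18 = €81.

Deadweight loss = €81 thousand.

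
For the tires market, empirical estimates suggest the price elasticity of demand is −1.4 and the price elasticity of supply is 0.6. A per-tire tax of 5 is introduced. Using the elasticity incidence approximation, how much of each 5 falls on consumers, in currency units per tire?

Incidence ratio: consumers' share ≈ εs / (εs + |εd|) = 0.6 / (0.6 + 1.4) = 0.3.
So consumers bear ≈ 0.3 × 5 = 1.5; suppliers bear 3.5.

Consumers bear ≈ 1.5 per tire.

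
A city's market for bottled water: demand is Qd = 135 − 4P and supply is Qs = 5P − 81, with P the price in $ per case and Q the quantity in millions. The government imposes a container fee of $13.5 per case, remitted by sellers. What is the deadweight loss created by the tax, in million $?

Deadweight loss = $202.5 million.

Without the tax, 135 − 4P = 5P − 81 gives 9P = 216, so P* = $24 and Q* = 39.
With the tax collected from sellers, supply shifts: Qs = 5(P − 13.5) − 81.
New equilibrium: consumers pay $31.5, sellers receive $18, Q = 9. (Wedge: Pb − Ps = 13.5.)
Quantity falls by |ΔQ| = |39 − 9| = 30.
DWL = ½ · t · |ΔQ| = ½ · 13.5 · 30 = $202.5.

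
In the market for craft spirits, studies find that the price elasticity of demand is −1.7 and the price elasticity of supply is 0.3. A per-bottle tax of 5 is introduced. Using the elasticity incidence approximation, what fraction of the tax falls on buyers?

Buyers' share ≈ 0.15.

Incidence ratio: buyers' share ≈ εs / (εs + |εd|) = 0.3 / (0.3 + 1.7) = 0.15.
Supply is the less elastic side, so buyers bear the smaller share.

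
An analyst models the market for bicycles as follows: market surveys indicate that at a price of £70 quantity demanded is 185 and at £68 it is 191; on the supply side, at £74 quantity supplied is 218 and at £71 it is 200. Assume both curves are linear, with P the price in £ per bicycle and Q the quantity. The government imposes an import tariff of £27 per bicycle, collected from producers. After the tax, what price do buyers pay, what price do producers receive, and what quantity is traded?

Buyers pay £87; producers receive £60; quantity = 134.

Demand slope: (191 − 185)/(68 − 70) = -3, so Qd = 395 − 3P.
Supply slope: (200 − 218)/(71 − 74) = 6, so Qs = 6P − 226.
Before the tax: set 395 − 3P = 6P − 226 → P* = £69, Q* = 188.
With the tax collected from producers, supply shifts: Qs = 6(P − 27) − 226.
Solving gives Q = 134 with buyers paying £87 and producers receiving £60 (the £27 wedge).
The less price-elastic side of the market bears the larger share of a per-unit tax.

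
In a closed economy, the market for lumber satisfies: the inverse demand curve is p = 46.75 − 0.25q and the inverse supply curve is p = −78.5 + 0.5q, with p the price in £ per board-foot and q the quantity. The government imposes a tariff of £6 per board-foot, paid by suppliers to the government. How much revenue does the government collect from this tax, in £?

Inverting to q(p) form: qd = 187 − 4p; qs = 2p + 157.
Before the tax: set 187 − 4p = 2p + 157 → p* = £5, q* = 167.
With the tax collected from suppliers, supply shifts: qs = 2(p − 6) + 157.
New equilibrium: buyers pay £7, suppliers receive £1, q = 159. (Wedge: pb − ps = 6.)
Revenue = t · Q = 6 · 159 = £954.

Tax revenue = £954.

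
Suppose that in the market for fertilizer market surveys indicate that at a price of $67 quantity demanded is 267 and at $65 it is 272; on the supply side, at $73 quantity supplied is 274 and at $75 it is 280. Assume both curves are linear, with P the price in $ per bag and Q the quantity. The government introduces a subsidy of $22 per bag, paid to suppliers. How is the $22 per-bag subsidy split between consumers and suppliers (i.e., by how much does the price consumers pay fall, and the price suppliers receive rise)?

Demand slope: (272 − 267)/(65 − 67) = -2.5, so Qd = 434.5 − 2.5P.
Supply slope: (280 − 274)/(75 − 73) = 3, so Qs = 3P + 55.
Before the subsidy: set 434.5 − 2.5P = 3P + 55 → P* = $69, Q* = 262.
With a per-unit subsidy paid to suppliers, each receives P + 22 per unit sold, so supply becomes Qs = 3(P + 22) + 55.
Solving gives Q = 292 with consumers paying $57 and suppliers receiving $79 (the $22 wedge).
Gain to consumers: $12; to suppliers: $10. (They sum to $22.)

Consumers gain $12 per bag; suppliers gain $10 per bag.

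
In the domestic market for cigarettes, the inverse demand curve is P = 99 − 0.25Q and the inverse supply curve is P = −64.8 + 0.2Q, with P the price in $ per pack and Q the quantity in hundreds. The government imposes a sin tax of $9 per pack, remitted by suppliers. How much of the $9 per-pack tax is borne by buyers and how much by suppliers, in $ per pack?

Rewrite in direct form: Qd = 396 − 4P and Qs = 5P + 324.
Without the tax, 396 − 4P = 5P + 324 gives 9P = 72, so P* = $8 and Q* = 364.
With the tax collected from suppliers, supply shifts: Qs = 5(P − 9) + 324.
New equilibrium: buyers pay $13, suppliers receive $4, Q = 344. (Wedge: Pb − Ps = 9.)
Burden on buyers: $5; on suppliers: $4. (They sum to $9.)
The less price-elastic side of the market bears the larger share of a per-unit tax.

Buyers bear $5 per pack; suppliers bear $4 per pack.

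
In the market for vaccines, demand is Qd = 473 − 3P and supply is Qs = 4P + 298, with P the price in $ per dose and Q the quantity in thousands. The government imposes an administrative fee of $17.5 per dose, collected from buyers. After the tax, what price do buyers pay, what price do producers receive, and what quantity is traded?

Before the tax: set 473 − 3P = 4P + 298 → P* = $25, Q* = 398.
With the tax collected from buyers, demand (in seller-price terms) shifts: Qd = 473 − 3(P + 17.5).
New equilibrium: buyers pay $35, producers receive $17.5, Q = 368. (Wedge: Pb − Ps = 17.5.)

Buyers pay $35; producers receive $17.5; quantity = 368.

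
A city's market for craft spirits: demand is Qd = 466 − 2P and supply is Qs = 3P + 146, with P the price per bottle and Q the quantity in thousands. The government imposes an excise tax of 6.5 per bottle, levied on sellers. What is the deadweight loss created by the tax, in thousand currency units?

Without the tax, 466 − 2P = 3P + 146 gives 5P = 320, so P* = 64 and Q* = 338.
With the tax collected from sellers, supply shifts: Qs = 3(P − 6.5) + 146.
Solving gives Q = 330.2 with buyers paying 67.9 and sellers receiving 61.4 (the 6.5 wedge).
Quantity falls by |ΔQ| = |338 − 330.2| = 7.8.
DWL = ½ · t · |ΔQ| = ½ · 6.5 · 7.8 = 25.35.

Deadweight loss = 25.35 thousand.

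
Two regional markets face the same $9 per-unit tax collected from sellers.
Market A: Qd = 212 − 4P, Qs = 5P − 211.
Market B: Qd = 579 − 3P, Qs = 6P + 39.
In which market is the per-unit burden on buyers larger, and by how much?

Market B, by $1.

Market A: pre-tax P* = $47, Q* = 24; post-tax Q = 4; per-unit burden on buyers = $5.
Market B: pre-tax P* = $60, Q* = 399; post-tax Q = 381; per-unit burden on buyers = $6.
Difference: $5 vs $6 → market B is larger by $1.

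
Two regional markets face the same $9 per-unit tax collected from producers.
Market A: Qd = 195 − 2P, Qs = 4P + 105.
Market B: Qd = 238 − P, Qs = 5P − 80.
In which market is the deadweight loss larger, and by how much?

Market A, by $20.25.

Market A: pre-tax P* = $15, Q* = 165; post-tax Q = 153; deadweight loss = $54.
Market B: pre-tax P* = $53, Q* = 185; post-tax Q = 177.5; deadweight loss = $33.75.
Difference: $54 vs $33.75 → market A is larger by $20.25.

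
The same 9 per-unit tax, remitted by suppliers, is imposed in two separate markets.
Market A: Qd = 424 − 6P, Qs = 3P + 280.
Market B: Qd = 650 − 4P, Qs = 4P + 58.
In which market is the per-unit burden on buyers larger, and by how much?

Market A: pre-tax P* = 16, Q* = 328; post-tax Q = 310; per-unit burden on buyers = 3.
Market B: pre-tax P* = 74, Q* = 354; post-tax Q = 336; per-unit burden on buyers = 4.5.
Difference: 3 vs 4.5 → market B is larger by 1.5.

Market B, by 1.5.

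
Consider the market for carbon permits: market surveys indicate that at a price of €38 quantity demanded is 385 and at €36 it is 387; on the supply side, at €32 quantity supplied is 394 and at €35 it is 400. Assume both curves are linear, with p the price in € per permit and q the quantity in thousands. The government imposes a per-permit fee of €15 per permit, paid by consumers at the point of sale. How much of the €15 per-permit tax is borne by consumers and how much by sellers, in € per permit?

Demand slope: (387 − 385)/(36 − 38) = -1, so qd = 423 − p.
Supply slope: (400 − 394)/(35 − 32) = 2, so qs = 2p + 330.
Before the tax: set 423 − p = 2p + 330 → p* = €31, q* = 392.
With the tax collected from consumers, demand (in seller-price terms) shifts: qd = 423 − (p + 15).
Solving gives q = 382 with consumers paying €41 and sellers receiving €26 (the €15 wedge).
Burden on consumers: €10; on sellers: €5. (They sum to €15.)
The less price-elastic side of the market bears the larger share of a per-unit tax.

Consumers bear €10 per permit; sellers bear €5 per permit.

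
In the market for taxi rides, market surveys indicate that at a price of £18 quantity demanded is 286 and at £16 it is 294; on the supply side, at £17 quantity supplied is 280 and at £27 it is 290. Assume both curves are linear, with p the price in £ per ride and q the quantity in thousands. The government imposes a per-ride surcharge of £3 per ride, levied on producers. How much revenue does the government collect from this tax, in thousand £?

Demand slope: (294 − 286)/(16 − 18) = -4, so qd = 358 − 4p.
Supply slope: (290 − 280)/(27 − 17) = 1, so qs = p + 263.
Before the tax: set 358 − 4p = p + 263 → p* = £19, q* = 282.
With the tax collected from producers, supply shifts: qs = (p − 3) + 263.
New equilibrium: consumers pay £19.6, producers receive £16.6, q = 279.6. (Wedge: pb − ps = 3.)
Revenue = t · Q = 3 · 279.6 = £838.8.

Tax revenue = £838.8 thousand.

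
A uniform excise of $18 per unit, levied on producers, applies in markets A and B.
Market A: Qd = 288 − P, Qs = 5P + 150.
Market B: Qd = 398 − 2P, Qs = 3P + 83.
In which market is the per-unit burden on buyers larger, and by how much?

Market A: pre-tax P* = $23, Q* = 265; post-tax Q = 250; per-unit burden on buyers = $15.
Market B: pre-tax P* = $63, Q* = 272; post-tax Q = 250.4; per-unit burden on buyers = $10.8.
Difference: $15 vs $10.8 → market A is larger by $4.2.

Market A, by $4.2.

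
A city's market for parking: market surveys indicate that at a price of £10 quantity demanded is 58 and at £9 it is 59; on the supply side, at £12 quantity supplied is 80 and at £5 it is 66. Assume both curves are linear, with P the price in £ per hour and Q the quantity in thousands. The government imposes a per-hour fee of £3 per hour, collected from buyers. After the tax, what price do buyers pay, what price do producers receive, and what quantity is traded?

Buyers pay £6; producers receive £3; quantity = 62.

Demand slope: (59 − 58)/(9 − 10) = -1, so Qd = 68 − P.
Supply slope: (66 − 80)/(5 − 12) = 2, so Qs = 2P + 56.
Without the tax, 68 − P = 2P + 56 gives 3P = 12, so P* = £4 and Q* = 64.
With the tax collected from buyers, demand (in seller-price terms) shifts: Qd = 68 − (P + 3).
Solving gives Q = 62 with buyers paying £6 and producers receiving £3 (the £3 wedge).
The less price-elastic side of the market bears the larger share of a per-unit tax.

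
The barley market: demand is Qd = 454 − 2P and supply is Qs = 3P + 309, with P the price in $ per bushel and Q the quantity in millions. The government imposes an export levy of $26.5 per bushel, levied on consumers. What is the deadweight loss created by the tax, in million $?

Before the tax: set 454 − 2P = 3P + 309 → P* = $29, Q* = 396.
With the tax collected from consumers, demand (in seller-price terms) shifts: Qd = 454 − 2(P + 26.5).
New equilibrium: consumers pay $44.9, suppliers receive $18.4, Q = 364.2. (Wedge: Pb − Ps = 26.5.)
Quantity falls by |ΔQ| = |396 − 364.2| = 31.8.
DWL = ½ · t · |ΔQ| = ½ · 26.5 · 31.8 = $421.35.

Deadweight loss = $421.35 million.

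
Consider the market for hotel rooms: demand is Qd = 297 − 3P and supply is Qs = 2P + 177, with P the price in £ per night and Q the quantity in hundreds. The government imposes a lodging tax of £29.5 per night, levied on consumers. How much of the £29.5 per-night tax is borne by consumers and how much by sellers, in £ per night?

Before the tax: set 297 − 3P = 2P + 177 → P* = £24, Q* = 225.
With the tax collected from consumers, demand (in seller-price terms) shifts: Qd = 297 − 3(P + 29.5).
New equilibrium: consumers pay £35.8, sellers receive £6.3, Q = 189.6. (Wedge: Pb − Ps = 29.5.)
Burden on consumers: £11.8; on sellers: £17.7. (They sum to £29.5.)

Consumers bear £11.8 per night; sellers bear £17.7 per night.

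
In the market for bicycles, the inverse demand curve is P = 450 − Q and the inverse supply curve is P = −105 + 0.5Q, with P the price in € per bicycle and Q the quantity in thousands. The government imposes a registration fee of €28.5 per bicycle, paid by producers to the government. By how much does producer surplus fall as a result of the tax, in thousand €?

Rewrite in direct form: Qd = 450 − P and Qs = 2P + 210.
Before the tax: set 450 − P = 2P + 210 → P* = €80, Q* = 370.
With the tax collected from producers, supply shifts: Qs = 2(P − 28.5) + 210.
Solving gives Q = 351 with buyers paying €99 and producers receiving €70.5 (the €28.5 wedge).
ΔPS is the trapezoid between Q = 351 and Q = 370 of height €9.5: ½ · (370 + 351) · 9.5 = €3424.75.

Producer surplus falls by €3424.75 thousand.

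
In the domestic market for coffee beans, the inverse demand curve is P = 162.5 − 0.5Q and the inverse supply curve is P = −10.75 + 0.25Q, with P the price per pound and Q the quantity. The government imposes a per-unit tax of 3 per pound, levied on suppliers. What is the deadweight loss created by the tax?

Inverting to Q(P) form: Qd = 325 − 2P; Qs = 4P + 43.
Before the tax: set 325 − 2P = 4P + 43 → P* = 47, Q* = 231.
With the tax collected from suppliers, supply shifts: Qs = 4(P − 3) + 43.
New equilibrium: consumers pay 49, suppliers receive 46, Q = 227. (Wedge: Pb − Ps = 3.)
Quantity falls by |ΔQ| = |231 − 227| = 4.
DWL = ½ · t · |ΔQ| = ½ · 3 · 4 = 6.

Deadweight loss = 6.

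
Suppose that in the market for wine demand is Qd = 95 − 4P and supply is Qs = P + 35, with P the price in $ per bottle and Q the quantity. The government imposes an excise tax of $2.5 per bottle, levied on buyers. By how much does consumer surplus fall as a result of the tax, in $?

Consumer surplus falls by $23.

Without the tax, 95 − 4P = P + 35 gives 5P = 60, so P* = $12 and Q* = 47.
With the tax collected from buyers, demand (in seller-price terms) shifts: Qd = 95 − 4(P + 2.5).
New equilibrium: buyers pay $12.5, sellers receive $10, Q = 45. (Wedge: Pb − Ps = 2.5.)
ΔCS is the trapezoid between Q = 45 and Q = 47 of height $0.5: ½ · (47 + 45) · 0.5 = $23.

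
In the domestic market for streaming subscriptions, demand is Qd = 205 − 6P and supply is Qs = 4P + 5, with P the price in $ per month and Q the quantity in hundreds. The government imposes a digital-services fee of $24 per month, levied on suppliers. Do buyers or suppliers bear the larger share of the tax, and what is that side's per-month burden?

Before the tax: set 205 − 6P = 4P + 5 → P* = $20, Q* = 85.
With the tax collected from suppliers, supply shifts: Qs = 4(P − 24) + 5.
Solving gives Q = 27.4 with buyers paying $29.6 and suppliers receiving $5.6 (the $24 wedge).
Per-month burden: buyers $9.6, suppliers $14.4.
Suppliers take the larger share because supply is less price-elastic here (demand slope 6 vs supply slope 4).

Suppliers bear the larger share: $14.4 per month.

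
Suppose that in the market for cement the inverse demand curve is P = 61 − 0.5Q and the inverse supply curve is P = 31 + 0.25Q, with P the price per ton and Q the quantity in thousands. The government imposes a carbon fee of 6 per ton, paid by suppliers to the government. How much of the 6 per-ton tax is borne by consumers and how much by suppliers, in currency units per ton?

Rewrite in direct form: Qd = 122 − 2P and Qs = 4P − 124.
Without the tax, 122 − 2P = 4P − 124 gives 6P = 246, so P* = 41 and Q* = 40.
With the tax collected from suppliers, supply shifts: Qs = 4(P − 6) − 124.
New equilibrium: consumers pay 45, suppliers receive 39, Q = 32. (Wedge: Pb − Ps = 6.)
Burden on consumers: 4; on suppliers: 2. (They sum to 6.)
The less price-elastic side of the market bears the larger share of a per-unit tax.

Consumers bear 4 per ton; suppliers bear 2 per ton.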